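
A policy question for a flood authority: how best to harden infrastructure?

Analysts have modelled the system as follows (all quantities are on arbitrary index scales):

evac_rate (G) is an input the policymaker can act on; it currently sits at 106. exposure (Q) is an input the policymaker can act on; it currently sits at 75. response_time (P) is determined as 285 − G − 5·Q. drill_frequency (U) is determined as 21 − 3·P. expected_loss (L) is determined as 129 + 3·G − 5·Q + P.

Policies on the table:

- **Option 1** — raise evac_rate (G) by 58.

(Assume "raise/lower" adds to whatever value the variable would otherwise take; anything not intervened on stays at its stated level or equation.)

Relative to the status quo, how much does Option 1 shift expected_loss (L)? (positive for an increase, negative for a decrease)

116

Baseline:
  G = 106
  Q = 75
  P = 285 − 106 − 5·75 = -196
  L = 129 + 3·106 − 5·75 + (-196) = -124
Option 1 (G + 58):
  G = 106 + 58 = 164
  Q = 75
  P = 285 − 164 − 5·75 = -254
  L = 129 + 3·164 − 5·75 + (-254) = -8
Change in L: -8 − (-124) = 116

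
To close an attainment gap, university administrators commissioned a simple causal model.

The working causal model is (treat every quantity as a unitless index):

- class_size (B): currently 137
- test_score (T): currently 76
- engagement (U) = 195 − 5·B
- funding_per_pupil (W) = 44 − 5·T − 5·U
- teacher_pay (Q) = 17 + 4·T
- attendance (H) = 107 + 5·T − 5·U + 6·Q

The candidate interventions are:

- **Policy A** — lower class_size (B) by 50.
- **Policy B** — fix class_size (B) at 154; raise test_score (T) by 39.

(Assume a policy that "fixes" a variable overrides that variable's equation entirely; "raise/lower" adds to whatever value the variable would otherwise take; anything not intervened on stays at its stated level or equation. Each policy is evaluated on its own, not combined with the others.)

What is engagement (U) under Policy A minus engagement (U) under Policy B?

Policy A (B − 50):
  B = 137 − 50 = 87
  U = 195 − 5·87 = -240
Policy B (B := 154, T + 39):
  B = 154
  U = 195 − 5·154 = -575
U: -240 − (-575) = 335

335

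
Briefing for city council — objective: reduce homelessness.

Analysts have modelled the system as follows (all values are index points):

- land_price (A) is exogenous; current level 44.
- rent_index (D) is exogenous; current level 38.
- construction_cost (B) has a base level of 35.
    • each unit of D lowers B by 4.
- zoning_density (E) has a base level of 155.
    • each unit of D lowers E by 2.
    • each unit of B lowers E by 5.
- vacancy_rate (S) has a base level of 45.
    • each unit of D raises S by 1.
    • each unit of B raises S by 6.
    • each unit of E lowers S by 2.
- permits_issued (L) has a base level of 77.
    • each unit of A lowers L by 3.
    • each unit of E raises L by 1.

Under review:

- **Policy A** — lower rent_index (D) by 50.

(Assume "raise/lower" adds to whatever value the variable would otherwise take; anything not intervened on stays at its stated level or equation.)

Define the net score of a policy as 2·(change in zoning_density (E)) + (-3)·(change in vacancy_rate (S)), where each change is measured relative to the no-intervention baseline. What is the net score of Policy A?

-10650

Baseline:
  D = 38
  B = 35 − 4·38 = -117
  E = 155 − 2·38 − 5·(-117) = 664
  S = 45 + 38 + 6·(-117) − 2·664 = -1947
Policy A (D − 50):
  D = 38 − 50 = -12
  B = 35 − 4·(-12) = 83
  E = 155 − 2·(-12) − 5·83 = -236
  S = 45 + (-12) + 6·83 − 2·(-236) = 1003
ΔE = -236 − 664 = -900; ΔS = 1003 − (-1947) = 2950
Score = 2·(-900) + (-3)·2950 = -10650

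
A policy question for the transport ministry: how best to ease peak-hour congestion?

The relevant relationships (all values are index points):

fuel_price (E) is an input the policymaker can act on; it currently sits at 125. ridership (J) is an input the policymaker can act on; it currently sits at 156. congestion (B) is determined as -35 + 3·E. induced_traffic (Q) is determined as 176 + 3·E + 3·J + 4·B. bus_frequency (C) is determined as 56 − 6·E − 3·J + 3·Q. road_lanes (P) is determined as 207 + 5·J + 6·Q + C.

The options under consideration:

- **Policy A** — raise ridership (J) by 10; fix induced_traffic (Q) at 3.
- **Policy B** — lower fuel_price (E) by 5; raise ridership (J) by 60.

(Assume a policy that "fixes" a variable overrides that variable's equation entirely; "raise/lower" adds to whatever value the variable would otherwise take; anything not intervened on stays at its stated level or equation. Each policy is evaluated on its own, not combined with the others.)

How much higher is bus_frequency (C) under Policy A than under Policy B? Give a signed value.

-7323

Policy A (J + 10, Q := 3):
  E = 125
  J = 156 + 10 = 166
  B = -35 + 3·125 = 340
  Q = 3
  C = 56 − 6·125 − 3·166 + 3·3 = -1183
Policy B (E − 5, J + 60):
  E = 125 − 5 = 120
  J = 156 + 60 = 216
  B = -35 + 3·120 = 325
  Q = 176 + 3·120 + 3·216 + 4·325 = 2484
  C = 56 − 6·120 − 3·216 + 3·2484 = 6140
C: -1183 − 6140 = -7323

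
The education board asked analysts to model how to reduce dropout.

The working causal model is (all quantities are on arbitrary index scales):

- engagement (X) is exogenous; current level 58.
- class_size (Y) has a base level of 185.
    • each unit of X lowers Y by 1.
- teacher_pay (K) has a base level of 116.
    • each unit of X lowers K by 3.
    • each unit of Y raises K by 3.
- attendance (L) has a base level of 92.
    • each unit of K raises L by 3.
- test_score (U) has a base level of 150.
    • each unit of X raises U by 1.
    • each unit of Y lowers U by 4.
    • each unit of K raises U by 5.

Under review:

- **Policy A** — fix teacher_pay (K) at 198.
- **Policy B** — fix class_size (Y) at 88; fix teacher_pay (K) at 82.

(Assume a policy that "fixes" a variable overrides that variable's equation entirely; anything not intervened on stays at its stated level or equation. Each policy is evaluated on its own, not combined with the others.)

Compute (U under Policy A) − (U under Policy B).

Policy A (K := 198):
  X = 58
  Y = 185 − 58 = 127
  K = 198
  U = 150 + 58 − 4·127 + 5·198 = 690
Policy B (Y := 88, K := 82):
  X = 58
  Y = 88
  K = 82
  U = 150 + 58 − 4·88 + 5·82 = 266
U: 690 − 266 = 424

424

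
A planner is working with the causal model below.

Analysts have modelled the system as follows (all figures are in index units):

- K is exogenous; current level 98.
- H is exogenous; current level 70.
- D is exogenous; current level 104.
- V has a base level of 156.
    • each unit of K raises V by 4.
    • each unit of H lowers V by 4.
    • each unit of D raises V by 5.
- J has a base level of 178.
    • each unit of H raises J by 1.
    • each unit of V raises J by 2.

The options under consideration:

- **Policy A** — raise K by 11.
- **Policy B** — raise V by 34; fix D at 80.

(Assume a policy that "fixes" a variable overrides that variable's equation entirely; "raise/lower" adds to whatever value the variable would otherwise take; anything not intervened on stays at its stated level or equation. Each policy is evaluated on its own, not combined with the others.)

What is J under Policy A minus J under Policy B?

260

Policy A (K + 11):
  K = 98 + 11 = 109
  H = 70
  D = 104
  V = 156 + 4·109 − 4·70 + 5·104 = 832
  J = 178 + 70 + 2·832 = 1912
Policy B (V + 34, D := 80):
  K = 98
  H = 70
  D = 80
  V = 156 + 4·98 − 4·70 + 5·80 (+34 from intervention) = 702
  J = 178 + 70 + 2·702 = 1652
J: 1912 − 1652 = 260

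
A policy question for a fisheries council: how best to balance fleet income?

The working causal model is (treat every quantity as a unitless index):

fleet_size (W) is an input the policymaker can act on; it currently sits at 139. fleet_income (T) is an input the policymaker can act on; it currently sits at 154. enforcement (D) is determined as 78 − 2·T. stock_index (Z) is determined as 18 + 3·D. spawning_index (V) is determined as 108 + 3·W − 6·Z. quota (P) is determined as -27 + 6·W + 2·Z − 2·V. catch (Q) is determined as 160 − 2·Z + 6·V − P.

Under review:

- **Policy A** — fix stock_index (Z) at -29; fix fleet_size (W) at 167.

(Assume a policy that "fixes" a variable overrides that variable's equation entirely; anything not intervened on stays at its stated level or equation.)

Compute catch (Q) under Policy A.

Policy A (Z := -29, W := 167):
  W = 167
  T = 154
  D = 78 − 2·154 = -230
  Z = -29
  V = 108 + 3·167 − 6·(-29) = 783
  P = -27 + 6·167 + 2·(-29) − 2·783 = -649
  Q = 160 − 2·(-29) + 6·783 − (-649) = 5565

5565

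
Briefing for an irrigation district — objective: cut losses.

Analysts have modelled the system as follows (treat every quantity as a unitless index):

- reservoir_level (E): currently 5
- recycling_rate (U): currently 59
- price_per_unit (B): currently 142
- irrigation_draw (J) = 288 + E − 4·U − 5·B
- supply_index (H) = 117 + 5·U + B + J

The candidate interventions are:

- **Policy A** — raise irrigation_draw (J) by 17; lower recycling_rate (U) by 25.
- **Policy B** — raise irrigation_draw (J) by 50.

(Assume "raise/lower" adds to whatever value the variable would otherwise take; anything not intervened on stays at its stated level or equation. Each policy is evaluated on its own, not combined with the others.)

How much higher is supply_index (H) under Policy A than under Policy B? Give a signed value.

-58

Policy A (J + 17, U − 25):
  E = 5
  U = 59 − 25 = 34
  B = 142
  J = 288 + 5 − 4·34 − 5·142 (+17 from intervention) = -536
  H = 117 + 5·34 + 142 + (-536) = -107
Policy B (J + 50):
  E = 5
  U = 59
  B = 142
  J = 288 + 5 − 4·59 − 5·142 (+50 from intervention) = -603
  H = 117 + 5·59 + 142 + (-603) = -49
H: -107 − (-49) = -58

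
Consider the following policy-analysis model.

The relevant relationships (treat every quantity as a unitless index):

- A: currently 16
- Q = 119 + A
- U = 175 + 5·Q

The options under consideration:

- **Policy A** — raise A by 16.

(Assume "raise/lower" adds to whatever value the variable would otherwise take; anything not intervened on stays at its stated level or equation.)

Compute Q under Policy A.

151

Policy A (A + 16):
  A = 16 + 16 = 32
  Q = 119 + 32 = 151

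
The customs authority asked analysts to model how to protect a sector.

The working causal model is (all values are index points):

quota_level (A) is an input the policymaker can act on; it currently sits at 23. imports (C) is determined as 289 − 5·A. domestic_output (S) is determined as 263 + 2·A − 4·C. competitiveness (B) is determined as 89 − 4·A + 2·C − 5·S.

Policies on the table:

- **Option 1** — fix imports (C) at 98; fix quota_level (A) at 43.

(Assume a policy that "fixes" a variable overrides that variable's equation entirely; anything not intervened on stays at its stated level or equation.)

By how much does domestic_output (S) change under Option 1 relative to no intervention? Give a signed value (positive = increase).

Baseline:
  A = 23
  C = 289 − 5·23 = 174
  S = 263 + 2·23 − 4·174 = -387
Option 1 (C := 98, A := 43):
  A = 43
  C = 98
  S = 263 + 2·43 − 4·98 = -43
Change in S: -43 − (-387) = 344

344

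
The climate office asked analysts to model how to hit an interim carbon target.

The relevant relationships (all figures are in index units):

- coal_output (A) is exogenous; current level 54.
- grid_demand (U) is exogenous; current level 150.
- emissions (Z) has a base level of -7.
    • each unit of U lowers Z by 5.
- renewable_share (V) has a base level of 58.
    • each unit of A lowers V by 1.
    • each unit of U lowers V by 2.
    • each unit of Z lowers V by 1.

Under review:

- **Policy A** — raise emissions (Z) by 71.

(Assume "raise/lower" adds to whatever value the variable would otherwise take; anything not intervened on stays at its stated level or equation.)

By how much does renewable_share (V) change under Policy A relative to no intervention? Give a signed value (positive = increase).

-71

Baseline:
  A = 54
  U = 150
  Z = -7 − 5·150 = -757
  V = 58 − 54 − 2·150 − (-757) = 461
Policy A (Z + 71):
  A = 54
  U = 150
  Z = -7 − 5·150 (+71 from intervention) = -686
  V = 58 − 54 − 2·150 − (-686) = 390
Change in V: 390 − 461 = -71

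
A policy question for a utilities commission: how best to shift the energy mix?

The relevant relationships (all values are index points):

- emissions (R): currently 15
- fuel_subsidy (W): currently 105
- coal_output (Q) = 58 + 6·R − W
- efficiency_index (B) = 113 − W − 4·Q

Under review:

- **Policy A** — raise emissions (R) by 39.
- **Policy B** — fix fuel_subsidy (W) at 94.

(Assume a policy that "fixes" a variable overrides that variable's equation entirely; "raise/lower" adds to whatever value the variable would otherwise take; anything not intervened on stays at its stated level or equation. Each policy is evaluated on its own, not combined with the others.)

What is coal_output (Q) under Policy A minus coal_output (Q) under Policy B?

223

Policy A (R + 39):
  R = 15 + 39 = 54
  W = 105
  Q = 58 + 6·54 − 105 = 277
Policy B (W := 94):
  R = 15
  W = 94
  Q = 58 + 6·15 − 94 = 54
Q: 277 − 54 = 223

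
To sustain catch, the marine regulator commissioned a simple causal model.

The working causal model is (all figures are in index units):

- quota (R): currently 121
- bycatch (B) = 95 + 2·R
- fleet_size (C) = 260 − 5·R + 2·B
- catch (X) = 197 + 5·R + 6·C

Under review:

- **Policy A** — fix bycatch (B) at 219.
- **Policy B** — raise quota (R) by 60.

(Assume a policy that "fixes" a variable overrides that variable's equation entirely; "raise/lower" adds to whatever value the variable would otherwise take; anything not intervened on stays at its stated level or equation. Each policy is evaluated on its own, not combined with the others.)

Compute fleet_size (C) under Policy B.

269

Policy B (R + 60):
  R = 121 + 60 = 181
  B = 95 + 2·181 = 457
  C = 260 − 5·181 + 2·457 = 269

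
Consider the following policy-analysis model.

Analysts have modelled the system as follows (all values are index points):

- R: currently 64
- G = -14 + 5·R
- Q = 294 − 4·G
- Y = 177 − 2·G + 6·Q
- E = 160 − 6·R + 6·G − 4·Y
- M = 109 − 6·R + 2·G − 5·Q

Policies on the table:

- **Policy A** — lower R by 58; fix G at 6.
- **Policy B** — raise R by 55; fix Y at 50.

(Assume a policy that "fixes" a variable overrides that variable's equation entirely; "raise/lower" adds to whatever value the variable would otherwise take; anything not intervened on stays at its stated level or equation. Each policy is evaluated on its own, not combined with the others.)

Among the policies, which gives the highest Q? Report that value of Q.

Policy A (R − 58, G := 6):
  R = 64 − 58 = 6
  G = 6
  Q = 294 − 4·6 = 270
Policy B (R + 55, Y := 50):
  R = 64 + 55 = 119
  G = -14 + 5·119 = 581
  Q = 294 − 4·581 = -2030
Comparing — Policy A: Q=270, Policy B: Q=-2030. Highest is 270 (Policy A).

270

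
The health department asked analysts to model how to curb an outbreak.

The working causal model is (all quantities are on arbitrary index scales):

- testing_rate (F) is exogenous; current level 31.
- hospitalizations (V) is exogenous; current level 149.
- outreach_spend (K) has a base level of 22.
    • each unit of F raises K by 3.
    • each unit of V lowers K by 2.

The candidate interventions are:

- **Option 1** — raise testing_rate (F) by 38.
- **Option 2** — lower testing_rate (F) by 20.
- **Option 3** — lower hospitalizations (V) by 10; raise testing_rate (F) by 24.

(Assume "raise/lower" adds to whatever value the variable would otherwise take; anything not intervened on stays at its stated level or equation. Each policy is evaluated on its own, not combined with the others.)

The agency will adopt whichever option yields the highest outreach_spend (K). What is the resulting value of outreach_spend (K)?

-69

Option 1 (F + 38):
  F = 31 + 38 = 69
  V = 149
  K = 22 + 3·69 − 2·149 = -69
Option 2 (F − 20):
  F = 31 − 20 = 11
  V = 149
  K = 22 + 3·11 − 2·149 = -243
Option 3 (V − 10, F + 24):
  F = 31 + 24 = 55
  V = 149 − 10 = 139
  K = 22 + 3·55 − 2·139 = -91
Comparing — Option 1: K=-69, Option 2: K=-243, Option 3: K=-91. Highest is -69 (Option 1).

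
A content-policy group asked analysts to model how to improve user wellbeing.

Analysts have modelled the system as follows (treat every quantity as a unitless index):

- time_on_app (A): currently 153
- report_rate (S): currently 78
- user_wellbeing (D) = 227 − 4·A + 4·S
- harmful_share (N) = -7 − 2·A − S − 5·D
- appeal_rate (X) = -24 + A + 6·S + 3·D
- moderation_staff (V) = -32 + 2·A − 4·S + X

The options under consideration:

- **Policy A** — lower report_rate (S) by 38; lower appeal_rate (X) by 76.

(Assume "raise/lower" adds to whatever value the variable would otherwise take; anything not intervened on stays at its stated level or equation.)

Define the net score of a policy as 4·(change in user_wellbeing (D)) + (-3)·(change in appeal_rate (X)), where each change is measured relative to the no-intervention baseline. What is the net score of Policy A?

Baseline:
  A = 153
  S = 78
  D = 227 − 4·153 + 4·78 = -73
  X = -24 + 153 + 6·78 + 3·(-73) = 378
Policy A (S − 38, X − 76):
  A = 153
  S = 78 − 38 = 40
  D = 227 − 4·153 + 4·40 = -225
  X = -24 + 153 + 6·40 + 3·(-225) (−76 from intervention) = -382
ΔD = -225 − (-73) = -152; ΔX = -382 − 378 = -760
Score = 4·(-152) + (-3)·(-760) = 1672

1672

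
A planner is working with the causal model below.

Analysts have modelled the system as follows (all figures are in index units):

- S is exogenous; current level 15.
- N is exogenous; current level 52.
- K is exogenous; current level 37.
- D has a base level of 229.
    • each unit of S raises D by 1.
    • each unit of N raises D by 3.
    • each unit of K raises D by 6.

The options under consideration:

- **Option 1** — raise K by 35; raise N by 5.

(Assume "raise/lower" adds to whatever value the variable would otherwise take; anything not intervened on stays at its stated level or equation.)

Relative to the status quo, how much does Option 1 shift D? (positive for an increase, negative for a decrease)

Baseline:
  S = 15
  N = 52
  K = 37
  D = 229 + 15 + 3·52 + 6·37 = 622
Option 1 (K + 35, N + 5):
  S = 15
  N = 52 + 5 = 57
  K = 37 + 35 = 72
  D = 229 + 15 + 3·57 + 6·72 = 847
Change in D: 847 − 622 = 225

225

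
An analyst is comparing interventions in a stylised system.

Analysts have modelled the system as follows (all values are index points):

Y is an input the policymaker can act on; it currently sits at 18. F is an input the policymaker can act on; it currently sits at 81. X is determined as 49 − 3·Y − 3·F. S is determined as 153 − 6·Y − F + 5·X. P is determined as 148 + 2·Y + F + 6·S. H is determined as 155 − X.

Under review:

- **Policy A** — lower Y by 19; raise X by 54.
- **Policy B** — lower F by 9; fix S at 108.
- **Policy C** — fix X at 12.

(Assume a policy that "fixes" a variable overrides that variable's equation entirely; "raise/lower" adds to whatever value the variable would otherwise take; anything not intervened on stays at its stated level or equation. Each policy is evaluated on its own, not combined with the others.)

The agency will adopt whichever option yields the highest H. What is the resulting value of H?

Policy A (Y − 19, X + 54):
  Y = 18 − 19 = -1
  F = 81
  X = 49 − 3·(-1) − 3·81 (+54 from intervention) = -137
  H = 155 − (-137) = 292
Policy B (F − 9, S := 108):
  Y = 18
  F = 81 − 9 = 72
  X = 49 − 3·18 − 3·72 = -221
  H = 155 − (-221) = 376
Policy C (X := 12):
  Y = 18
  F = 81
  X = 12
  H = 155 − 12 = 143
Comparing — Policy A: H=292, Policy B: H=376, Policy C: H=143. Highest is 376 (Policy B).

376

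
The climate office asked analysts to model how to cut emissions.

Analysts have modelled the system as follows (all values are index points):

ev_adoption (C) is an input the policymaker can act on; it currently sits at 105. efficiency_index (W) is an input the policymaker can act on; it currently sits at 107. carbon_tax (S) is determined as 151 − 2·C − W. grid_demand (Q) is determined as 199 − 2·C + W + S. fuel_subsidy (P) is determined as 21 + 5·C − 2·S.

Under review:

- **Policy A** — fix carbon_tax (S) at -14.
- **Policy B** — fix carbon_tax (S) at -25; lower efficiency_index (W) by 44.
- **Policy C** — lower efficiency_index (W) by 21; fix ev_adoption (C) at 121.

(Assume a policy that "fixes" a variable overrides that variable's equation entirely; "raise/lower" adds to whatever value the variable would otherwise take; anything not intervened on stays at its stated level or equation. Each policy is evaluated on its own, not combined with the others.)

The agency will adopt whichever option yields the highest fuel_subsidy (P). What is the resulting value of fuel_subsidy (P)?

980

Policy A (S := -14):
  C = 105
  W = 107
  S = -14
  P = 21 + 5·105 − 2·(-14) = 574
Policy B (S := -25, W − 44):
  C = 105
  W = 107 − 44 = 63
  S = -25
  P = 21 + 5·105 − 2·(-25) = 596
Policy C (W − 21, C := 121):
  C = 121
  W = 107 − 21 = 86
  S = 151 − 2·121 − 86 = -177
  P = 21 + 5·121 − 2·(-177) = 980
Comparing — Policy A: P=574, Policy B: P=596, Policy C: P=980. Highest is 980 (Policy C).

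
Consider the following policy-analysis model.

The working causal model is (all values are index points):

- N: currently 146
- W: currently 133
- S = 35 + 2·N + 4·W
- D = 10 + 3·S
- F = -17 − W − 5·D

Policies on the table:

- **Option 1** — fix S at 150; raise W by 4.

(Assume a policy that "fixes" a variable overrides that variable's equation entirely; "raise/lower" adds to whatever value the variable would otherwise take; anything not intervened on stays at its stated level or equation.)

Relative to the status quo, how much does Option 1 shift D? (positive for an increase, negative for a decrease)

-2127

Baseline:
  N = 146
  W = 133
  S = 35 + 2·146 + 4·133 = 859
  D = 10 + 3·859 = 2587
Option 1 (S := 150, W + 4):
  N = 146
  W = 133 + 4 = 137
  S = 150
  D = 10 + 3·150 = 460
Change in D: 460 − 2587 = -2127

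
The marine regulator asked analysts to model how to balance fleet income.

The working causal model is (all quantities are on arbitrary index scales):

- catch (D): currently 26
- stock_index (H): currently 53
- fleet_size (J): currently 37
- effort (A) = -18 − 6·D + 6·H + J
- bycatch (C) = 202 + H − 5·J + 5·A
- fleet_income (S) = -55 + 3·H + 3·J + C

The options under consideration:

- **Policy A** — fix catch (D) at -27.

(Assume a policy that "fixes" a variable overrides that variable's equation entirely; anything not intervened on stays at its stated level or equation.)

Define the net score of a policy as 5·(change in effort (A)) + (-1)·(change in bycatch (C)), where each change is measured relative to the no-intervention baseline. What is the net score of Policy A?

0

Baseline:
  D = 26
  H = 53
  J = 37
  A = -18 − 6·26 + 6·53 + 37 = 181
  C = 202 + 53 − 5·37 + 5·181 = 975
Policy A (D := -27):
  D = -27
  H = 53
  J = 37
  A = -18 − 6·(-27) + 6·53 + 37 = 499
  C = 202 + 53 − 5·37 + 5·499 = 2565
ΔA = 499 − 181 = 318; ΔC = 2565 − 975 = 1590
Score = 5·318 + (-1)·1590 = 0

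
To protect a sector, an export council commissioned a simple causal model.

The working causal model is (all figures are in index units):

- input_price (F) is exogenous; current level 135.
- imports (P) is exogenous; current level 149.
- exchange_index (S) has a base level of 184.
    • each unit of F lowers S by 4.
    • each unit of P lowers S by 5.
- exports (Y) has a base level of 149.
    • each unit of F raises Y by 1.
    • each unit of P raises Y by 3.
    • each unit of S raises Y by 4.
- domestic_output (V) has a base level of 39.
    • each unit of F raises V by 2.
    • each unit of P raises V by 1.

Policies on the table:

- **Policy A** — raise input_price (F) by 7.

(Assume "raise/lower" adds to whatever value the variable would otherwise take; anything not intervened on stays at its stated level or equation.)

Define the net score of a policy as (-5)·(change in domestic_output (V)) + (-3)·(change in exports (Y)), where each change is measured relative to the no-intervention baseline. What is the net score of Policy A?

Baseline:
  F = 135
  P = 149
  S = 184 − 4·135 − 5·149 = -1101
  Y = 149 + 135 + 3·149 + 4·(-1101) = -3673
  V = 39 + 2·135 + 149 = 458
Policy A (F + 7):
  F = 135 + 7 = 142
  P = 149
  S = 184 − 4·142 − 5·149 = -1129
  Y = 149 + 142 + 3·149 + 4·(-1129) = -3778
  V = 39 + 2·142 + 149 = 472
ΔV = 472 − 458 = 14; ΔY = -3778 − (-3673) = -105
Score = (-5)·14 + (-3)·(-105) = 245

245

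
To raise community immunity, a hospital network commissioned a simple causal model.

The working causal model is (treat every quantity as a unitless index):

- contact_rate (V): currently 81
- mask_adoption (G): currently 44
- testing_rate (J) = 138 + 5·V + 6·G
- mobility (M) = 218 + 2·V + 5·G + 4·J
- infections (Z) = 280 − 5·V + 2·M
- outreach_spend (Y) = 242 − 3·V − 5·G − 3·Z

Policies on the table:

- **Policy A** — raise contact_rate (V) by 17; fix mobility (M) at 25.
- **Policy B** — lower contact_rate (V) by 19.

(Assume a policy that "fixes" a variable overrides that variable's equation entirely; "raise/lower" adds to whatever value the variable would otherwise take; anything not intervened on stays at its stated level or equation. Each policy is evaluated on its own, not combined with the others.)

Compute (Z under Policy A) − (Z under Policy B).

-6950

Policy A (V + 17, M := 25):
  V = 81 + 17 = 98
  G = 44
  J = 138 + 5·98 + 6·44 = 892
  M = 25
  Z = 280 − 5·98 + 2·25 = -160
Policy B (V − 19):
  V = 81 − 19 = 62
  G = 44
  J = 138 + 5·62 + 6·44 = 712
  M = 218 + 2·62 + 5·44 + 4·712 = 3410
  Z = 280 − 5·62 + 2·3410 = 6790
Z: -160 − 6790 = -6950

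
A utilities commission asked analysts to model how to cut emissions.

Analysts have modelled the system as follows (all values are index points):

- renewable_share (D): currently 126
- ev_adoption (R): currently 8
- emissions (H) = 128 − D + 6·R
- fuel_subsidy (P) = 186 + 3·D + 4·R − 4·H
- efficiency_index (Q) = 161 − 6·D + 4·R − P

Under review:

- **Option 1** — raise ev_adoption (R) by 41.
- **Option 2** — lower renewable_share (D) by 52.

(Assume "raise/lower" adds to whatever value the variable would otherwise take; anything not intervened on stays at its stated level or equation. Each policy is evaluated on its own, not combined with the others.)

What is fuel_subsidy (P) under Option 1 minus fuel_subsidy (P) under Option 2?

Option 1 (R + 41):
  D = 126
  R = 8 + 41 = 49
  H = 128 − 126 + 6·49 = 296
  P = 186 + 3·126 + 4·49 − 4·296 = -424
Option 2 (D − 52):
  D = 126 − 52 = 74
  R = 8
  H = 128 − 74 + 6·8 = 102
  P = 186 + 3·74 + 4·8 − 4·102 = 32
P: -424 − 32 = -456

-456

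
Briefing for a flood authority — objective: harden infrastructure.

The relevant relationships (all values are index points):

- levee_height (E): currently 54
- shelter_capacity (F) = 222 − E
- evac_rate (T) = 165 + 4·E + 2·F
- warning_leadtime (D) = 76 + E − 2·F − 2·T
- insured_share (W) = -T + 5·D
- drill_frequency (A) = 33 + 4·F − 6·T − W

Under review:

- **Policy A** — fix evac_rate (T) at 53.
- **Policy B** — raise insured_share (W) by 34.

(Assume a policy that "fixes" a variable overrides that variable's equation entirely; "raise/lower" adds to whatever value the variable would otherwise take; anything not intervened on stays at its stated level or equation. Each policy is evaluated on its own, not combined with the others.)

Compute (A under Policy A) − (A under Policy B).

Policy A (T := 53):
  E = 54
  F = 222 − 54 = 168
  T = 53
  D = 76 + 54 − 2·168 − 2·53 = -312
  W = 0 − 53 + 5·(-312) = -1613
  A = 33 + 4·168 − 6·53 − (-1613) = 2000
Policy B (W + 34):
  E = 54
  F = 222 − 54 = 168
  T = 165 + 4·54 + 2·168 = 717
  D = 76 + 54 − 2·168 − 2·717 = -1640
  W = 0 − 717 + 5·(-1640) (+34 from intervention) = -8883
  A = 33 + 4·168 − 6·717 − (-8883) = 5286
A: 2000 − 5286 = -3286

-3286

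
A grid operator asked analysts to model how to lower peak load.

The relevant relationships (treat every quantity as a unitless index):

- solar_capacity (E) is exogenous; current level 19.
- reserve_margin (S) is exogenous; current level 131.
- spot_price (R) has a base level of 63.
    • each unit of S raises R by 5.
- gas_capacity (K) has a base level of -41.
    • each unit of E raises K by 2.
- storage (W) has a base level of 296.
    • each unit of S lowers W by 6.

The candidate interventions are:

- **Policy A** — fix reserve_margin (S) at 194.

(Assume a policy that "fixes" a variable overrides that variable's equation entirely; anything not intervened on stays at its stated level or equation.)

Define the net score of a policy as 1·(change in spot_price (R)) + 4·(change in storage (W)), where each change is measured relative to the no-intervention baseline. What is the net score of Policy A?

Baseline:
  S = 131
  R = 63 + 5·131 = 718
  W = 296 − 6·131 = -490
Policy A (S := 194):
  S = 194
  R = 63 + 5·194 = 1033
  W = 296 − 6·194 = -868
ΔR = 1033 − 718 = 315; ΔW = -868 − (-490) = -378
Score = 1·315 + 4·(-378) = -1197

-1197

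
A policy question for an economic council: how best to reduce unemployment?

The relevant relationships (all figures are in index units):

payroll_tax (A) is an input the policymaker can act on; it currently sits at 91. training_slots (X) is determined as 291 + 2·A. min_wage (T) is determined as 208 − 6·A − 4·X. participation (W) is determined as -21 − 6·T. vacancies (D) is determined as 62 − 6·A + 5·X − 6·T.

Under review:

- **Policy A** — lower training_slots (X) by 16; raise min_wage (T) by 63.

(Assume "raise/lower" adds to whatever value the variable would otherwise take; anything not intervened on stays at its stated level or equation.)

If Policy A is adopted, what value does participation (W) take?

12597

Policy A (X − 16, T + 63):
  A = 91
  X = 291 + 2·91 (−16 from intervention) = 457
  T = 208 − 6·91 − 4·457 (+63 from intervention) = -2103
  W = -21 − 6·(-2103) = 12597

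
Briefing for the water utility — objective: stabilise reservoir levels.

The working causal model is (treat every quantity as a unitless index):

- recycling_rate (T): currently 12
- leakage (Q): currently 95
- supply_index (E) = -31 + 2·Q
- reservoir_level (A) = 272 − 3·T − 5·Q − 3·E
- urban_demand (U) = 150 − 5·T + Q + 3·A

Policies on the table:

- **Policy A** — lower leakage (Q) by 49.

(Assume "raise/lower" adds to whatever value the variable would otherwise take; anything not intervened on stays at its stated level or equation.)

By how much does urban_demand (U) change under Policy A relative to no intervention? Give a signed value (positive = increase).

Baseline:
  T = 12
  Q = 95
  E = -31 + 2·95 = 159
  A = 272 − 3·12 − 5·95 − 3·159 = -716
  U = 150 − 5·12 + 95 + 3·(-716) = -1963
Policy A (Q − 49):
  T = 12
  Q = 95 − 49 = 46
  E = -31 + 2·46 = 61
  A = 272 − 3·12 − 5·46 − 3·61 = -177
  U = 150 − 5·12 + 46 + 3·(-177) = -395
Change in U: -395 − (-1963) = 1568

1568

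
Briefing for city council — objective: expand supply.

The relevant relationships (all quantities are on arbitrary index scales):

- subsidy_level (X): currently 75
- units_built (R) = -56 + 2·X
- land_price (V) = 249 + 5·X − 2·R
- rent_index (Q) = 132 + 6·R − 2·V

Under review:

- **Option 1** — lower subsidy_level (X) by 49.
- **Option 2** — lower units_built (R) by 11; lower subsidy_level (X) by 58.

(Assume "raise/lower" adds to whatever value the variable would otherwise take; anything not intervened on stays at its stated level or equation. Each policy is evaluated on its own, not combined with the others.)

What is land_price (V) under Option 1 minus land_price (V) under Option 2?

Option 1 (X − 49):
  X = 75 − 49 = 26
  R = -56 + 2·26 = -4
  V = 249 + 5·26 − 2·(-4) = 387
Option 2 (R − 11, X − 58):
  X = 75 − 58 = 17
  R = -56 + 2·17 (−11 from intervention) = -33
  V = 249 + 5·17 − 2·(-33) = 400
V: 387 − 400 = -13

-13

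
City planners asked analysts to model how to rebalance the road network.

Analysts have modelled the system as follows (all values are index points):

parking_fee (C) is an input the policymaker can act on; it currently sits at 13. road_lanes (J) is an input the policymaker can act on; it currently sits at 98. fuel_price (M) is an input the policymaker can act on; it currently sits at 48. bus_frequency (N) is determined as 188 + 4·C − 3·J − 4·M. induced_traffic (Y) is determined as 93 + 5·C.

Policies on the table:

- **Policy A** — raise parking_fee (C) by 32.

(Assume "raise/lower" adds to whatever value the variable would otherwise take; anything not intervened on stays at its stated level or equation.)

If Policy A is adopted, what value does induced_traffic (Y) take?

318

Policy A (C + 32):
  C = 13 + 32 = 45
  Y = 93 + 5·45 = 318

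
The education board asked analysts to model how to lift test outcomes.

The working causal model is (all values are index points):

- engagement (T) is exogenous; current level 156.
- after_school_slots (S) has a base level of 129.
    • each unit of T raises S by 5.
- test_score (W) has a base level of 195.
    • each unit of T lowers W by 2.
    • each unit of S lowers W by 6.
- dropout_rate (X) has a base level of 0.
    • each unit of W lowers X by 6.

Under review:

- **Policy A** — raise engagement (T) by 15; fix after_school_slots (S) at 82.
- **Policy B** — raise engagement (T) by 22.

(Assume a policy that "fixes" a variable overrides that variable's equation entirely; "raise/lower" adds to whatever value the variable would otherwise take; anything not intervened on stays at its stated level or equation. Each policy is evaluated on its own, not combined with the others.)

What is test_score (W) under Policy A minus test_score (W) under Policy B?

5636

Policy A (T + 15, S := 82):
  T = 156 + 15 = 171
  S = 82
  W = 195 − 2·171 − 6·82 = -639
Policy B (T + 22):
  T = 156 + 22 = 178
  S = 129 + 5·178 = 1019
  W = 195 − 2·178 − 6·1019 = -6275
W: -639 − (-6275) = 5636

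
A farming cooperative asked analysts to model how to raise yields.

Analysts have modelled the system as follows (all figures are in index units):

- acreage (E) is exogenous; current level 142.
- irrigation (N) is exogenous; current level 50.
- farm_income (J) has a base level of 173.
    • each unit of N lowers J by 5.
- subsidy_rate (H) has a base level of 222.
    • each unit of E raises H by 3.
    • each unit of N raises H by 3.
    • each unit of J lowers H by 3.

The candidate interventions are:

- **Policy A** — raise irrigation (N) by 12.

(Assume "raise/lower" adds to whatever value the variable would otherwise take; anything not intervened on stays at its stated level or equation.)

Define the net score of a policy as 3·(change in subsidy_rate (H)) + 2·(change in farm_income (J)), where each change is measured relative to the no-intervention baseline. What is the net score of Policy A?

Baseline:
  E = 142
  N = 50
  J = 173 − 5·50 = -77
  H = 222 + 3·142 + 3·50 − 3·(-77) = 1029
Policy A (N + 12):
  E = 142
  N = 50 + 12 = 62
  J = 173 − 5·62 = -137
  H = 222 + 3·142 + 3·62 − 3·(-137) = 1245
ΔH = 1245 − 1029 = 216; ΔJ = -137 − (-77) = -60
Score = 3·216 + 2·(-60) = 528

528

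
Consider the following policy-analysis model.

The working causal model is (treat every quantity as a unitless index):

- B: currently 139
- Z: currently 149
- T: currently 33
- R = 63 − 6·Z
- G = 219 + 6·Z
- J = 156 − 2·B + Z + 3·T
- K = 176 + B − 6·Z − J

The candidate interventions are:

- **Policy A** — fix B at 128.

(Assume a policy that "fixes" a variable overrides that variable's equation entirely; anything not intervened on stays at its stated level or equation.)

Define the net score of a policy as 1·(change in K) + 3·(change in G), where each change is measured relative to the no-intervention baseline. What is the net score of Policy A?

-33

Baseline:
  B = 139
  Z = 149
  T = 33
  G = 219 + 6·149 = 1113
  J = 156 − 2·139 + 149 + 3·33 = 126
  K = 176 + 139 − 6·149 − 126 = -705
Policy A (B := 128):
  B = 128
  Z = 149
  T = 33
  G = 219 + 6·149 = 1113
  J = 156 − 2·128 + 149 + 3·33 = 148
  K = 176 + 128 − 6·149 − 148 = -738
ΔK = -738 − (-705) = -33; ΔG = 1113 − 1113 = 0
Score = 1·(-33) + 3·0 = -33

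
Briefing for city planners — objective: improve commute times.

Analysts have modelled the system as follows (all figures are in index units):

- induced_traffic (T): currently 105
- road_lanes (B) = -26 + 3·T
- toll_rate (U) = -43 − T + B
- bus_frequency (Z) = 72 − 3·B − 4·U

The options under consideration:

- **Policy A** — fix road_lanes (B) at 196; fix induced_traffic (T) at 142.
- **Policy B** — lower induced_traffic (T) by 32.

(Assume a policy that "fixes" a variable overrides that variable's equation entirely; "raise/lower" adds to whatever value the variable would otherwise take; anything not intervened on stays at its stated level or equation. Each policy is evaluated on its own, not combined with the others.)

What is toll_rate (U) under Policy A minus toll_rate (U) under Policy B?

-66

Policy A (B := 196, T := 142):
  T = 142
  B = 196
  U = -43 − 142 + 196 = 11
Policy B (T − 32):
  T = 105 − 32 = 73
  B = -26 + 3·73 = 193
  U = -43 − 73 + 193 = 77
U: 11 − 77 = -66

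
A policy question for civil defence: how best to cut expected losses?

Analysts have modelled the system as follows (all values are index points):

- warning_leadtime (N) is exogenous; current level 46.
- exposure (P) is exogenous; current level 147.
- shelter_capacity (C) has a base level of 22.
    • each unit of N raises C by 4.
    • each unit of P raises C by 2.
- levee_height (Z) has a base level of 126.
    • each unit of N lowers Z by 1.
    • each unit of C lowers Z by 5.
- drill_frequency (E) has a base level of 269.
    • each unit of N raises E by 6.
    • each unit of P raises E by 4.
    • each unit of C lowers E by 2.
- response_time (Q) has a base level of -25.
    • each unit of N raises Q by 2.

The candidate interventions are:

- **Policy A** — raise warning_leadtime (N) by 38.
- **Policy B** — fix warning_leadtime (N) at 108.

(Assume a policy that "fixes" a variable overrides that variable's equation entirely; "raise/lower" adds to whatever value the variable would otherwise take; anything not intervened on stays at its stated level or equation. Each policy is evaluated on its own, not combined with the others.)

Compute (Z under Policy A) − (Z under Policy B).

Policy A (N + 38):
  N = 46 + 38 = 84
  P = 147
  C = 22 + 4·84 + 2·147 = 652
  Z = 126 − 84 − 5·652 = -3218
Policy B (N := 108):
  N = 108
  P = 147
  C = 22 + 4·108 + 2·147 = 748
  Z = 126 − 108 − 5·748 = -3722
Z: -3218 − (-3722) = 504

504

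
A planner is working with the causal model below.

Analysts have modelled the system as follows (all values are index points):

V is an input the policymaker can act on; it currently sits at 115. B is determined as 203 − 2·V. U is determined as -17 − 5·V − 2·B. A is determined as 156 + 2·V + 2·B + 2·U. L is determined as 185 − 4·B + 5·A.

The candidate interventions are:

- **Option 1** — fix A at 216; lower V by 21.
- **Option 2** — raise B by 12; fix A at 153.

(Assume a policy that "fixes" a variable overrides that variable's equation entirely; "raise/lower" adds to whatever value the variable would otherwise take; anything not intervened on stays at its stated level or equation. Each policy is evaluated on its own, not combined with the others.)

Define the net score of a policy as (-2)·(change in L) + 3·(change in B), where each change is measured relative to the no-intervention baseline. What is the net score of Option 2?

-8838

Baseline:
  V = 115
  B = 203 − 2·115 = -27
  U = -17 − 5·115 − 2·(-27) = -538
  A = 156 + 2·115 + 2·(-27) + 2·(-538) = -744
  L = 185 − 4·(-27) + 5·(-744) = -3427
Option 2 (B + 12, A := 153):
  V = 115
  B = 203 − 2·115 (+12 from intervention) = -15
  U = -17 − 5·115 − 2·(-15) = -562
  A = 153
  L = 185 − 4·(-15) + 5·153 = 1010
ΔL = 1010 − (-3427) = 4437; ΔB = -15 − (-27) = 12
Score = (-2)·4437 + 3·12 = -8838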